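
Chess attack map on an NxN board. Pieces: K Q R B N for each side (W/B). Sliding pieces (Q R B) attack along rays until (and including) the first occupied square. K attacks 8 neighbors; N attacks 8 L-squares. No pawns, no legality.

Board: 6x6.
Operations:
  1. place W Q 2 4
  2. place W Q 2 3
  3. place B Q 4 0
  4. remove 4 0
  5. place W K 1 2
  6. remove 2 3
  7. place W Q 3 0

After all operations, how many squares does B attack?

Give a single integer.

Op 1: place WQ@(2,4)
Op 2: place WQ@(2,3)
Op 3: place BQ@(4,0)
Op 4: remove (4,0)
Op 5: place WK@(1,2)
Op 6: remove (2,3)
Op 7: place WQ@(3,0)
Per-piece attacks for B:
Union (0 distinct): (none)

Answer: 0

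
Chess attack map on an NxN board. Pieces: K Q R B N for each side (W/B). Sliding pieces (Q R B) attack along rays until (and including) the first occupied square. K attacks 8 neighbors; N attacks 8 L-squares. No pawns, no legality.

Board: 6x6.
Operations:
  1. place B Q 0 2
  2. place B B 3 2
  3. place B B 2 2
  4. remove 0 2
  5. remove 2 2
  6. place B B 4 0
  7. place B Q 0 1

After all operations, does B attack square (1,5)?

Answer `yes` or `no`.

Answer: no

Derivation:
Op 1: place BQ@(0,2)
Op 2: place BB@(3,2)
Op 3: place BB@(2,2)
Op 4: remove (0,2)
Op 5: remove (2,2)
Op 6: place BB@(4,0)
Op 7: place BQ@(0,1)
Per-piece attacks for B:
  BQ@(0,1): attacks (0,2) (0,3) (0,4) (0,5) (0,0) (1,1) (2,1) (3,1) (4,1) (5,1) (1,2) (2,3) (3,4) (4,5) (1,0)
  BB@(3,2): attacks (4,3) (5,4) (4,1) (5,0) (2,3) (1,4) (0,5) (2,1) (1,0)
  BB@(4,0): attacks (5,1) (3,1) (2,2) (1,3) (0,4)
B attacks (1,5): no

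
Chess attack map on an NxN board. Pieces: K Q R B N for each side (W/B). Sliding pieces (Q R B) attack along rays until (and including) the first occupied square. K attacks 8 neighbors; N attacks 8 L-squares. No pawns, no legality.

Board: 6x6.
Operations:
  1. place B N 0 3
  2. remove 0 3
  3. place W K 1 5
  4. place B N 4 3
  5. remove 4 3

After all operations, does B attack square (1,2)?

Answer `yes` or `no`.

Op 1: place BN@(0,3)
Op 2: remove (0,3)
Op 3: place WK@(1,5)
Op 4: place BN@(4,3)
Op 5: remove (4,3)
Per-piece attacks for B:
B attacks (1,2): no

Answer: no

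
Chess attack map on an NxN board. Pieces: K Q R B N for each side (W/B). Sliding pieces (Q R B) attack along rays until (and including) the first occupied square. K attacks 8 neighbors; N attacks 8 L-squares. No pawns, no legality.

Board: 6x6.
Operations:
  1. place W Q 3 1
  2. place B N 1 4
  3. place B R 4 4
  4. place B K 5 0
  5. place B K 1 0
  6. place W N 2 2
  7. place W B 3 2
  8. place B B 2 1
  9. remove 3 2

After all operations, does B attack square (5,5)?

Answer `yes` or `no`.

Answer: no

Derivation:
Op 1: place WQ@(3,1)
Op 2: place BN@(1,4)
Op 3: place BR@(4,4)
Op 4: place BK@(5,0)
Op 5: place BK@(1,0)
Op 6: place WN@(2,2)
Op 7: place WB@(3,2)
Op 8: place BB@(2,1)
Op 9: remove (3,2)
Per-piece attacks for B:
  BK@(1,0): attacks (1,1) (2,0) (0,0) (2,1) (0,1)
  BN@(1,4): attacks (3,5) (2,2) (3,3) (0,2)
  BB@(2,1): attacks (3,2) (4,3) (5,4) (3,0) (1,2) (0,3) (1,0) [ray(-1,-1) blocked at (1,0)]
  BR@(4,4): attacks (4,5) (4,3) (4,2) (4,1) (4,0) (5,4) (3,4) (2,4) (1,4) [ray(-1,0) blocked at (1,4)]
  BK@(5,0): attacks (5,1) (4,0) (4,1)
B attacks (5,5): no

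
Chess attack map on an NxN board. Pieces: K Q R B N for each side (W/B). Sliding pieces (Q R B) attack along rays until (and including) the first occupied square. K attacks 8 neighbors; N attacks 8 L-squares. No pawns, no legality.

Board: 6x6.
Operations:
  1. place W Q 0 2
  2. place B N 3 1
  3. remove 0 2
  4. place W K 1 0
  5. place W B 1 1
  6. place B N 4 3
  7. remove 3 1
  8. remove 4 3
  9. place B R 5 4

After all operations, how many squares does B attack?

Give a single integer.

Op 1: place WQ@(0,2)
Op 2: place BN@(3,1)
Op 3: remove (0,2)
Op 4: place WK@(1,0)
Op 5: place WB@(1,1)
Op 6: place BN@(4,3)
Op 7: remove (3,1)
Op 8: remove (4,3)
Op 9: place BR@(5,4)
Per-piece attacks for B:
  BR@(5,4): attacks (5,5) (5,3) (5,2) (5,1) (5,0) (4,4) (3,4) (2,4) (1,4) (0,4)
Union (10 distinct): (0,4) (1,4) (2,4) (3,4) (4,4) (5,0) (5,1) (5,2) (5,3) (5,5)

Answer: 10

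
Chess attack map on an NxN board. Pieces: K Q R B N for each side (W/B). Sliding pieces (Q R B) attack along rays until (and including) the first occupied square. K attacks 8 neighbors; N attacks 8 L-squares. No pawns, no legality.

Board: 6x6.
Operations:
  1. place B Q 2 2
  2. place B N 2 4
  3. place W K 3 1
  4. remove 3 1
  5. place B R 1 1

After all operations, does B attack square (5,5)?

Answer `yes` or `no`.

Answer: yes

Derivation:
Op 1: place BQ@(2,2)
Op 2: place BN@(2,4)
Op 3: place WK@(3,1)
Op 4: remove (3,1)
Op 5: place BR@(1,1)
Per-piece attacks for B:
  BR@(1,1): attacks (1,2) (1,3) (1,4) (1,5) (1,0) (2,1) (3,1) (4,1) (5,1) (0,1)
  BQ@(2,2): attacks (2,3) (2,4) (2,1) (2,0) (3,2) (4,2) (5,2) (1,2) (0,2) (3,3) (4,4) (5,5) (3,1) (4,0) (1,3) (0,4) (1,1) [ray(0,1) blocked at (2,4); ray(-1,-1) blocked at (1,1)]
  BN@(2,4): attacks (4,5) (0,5) (3,2) (4,3) (1,2) (0,3)
B attacks (5,5): yes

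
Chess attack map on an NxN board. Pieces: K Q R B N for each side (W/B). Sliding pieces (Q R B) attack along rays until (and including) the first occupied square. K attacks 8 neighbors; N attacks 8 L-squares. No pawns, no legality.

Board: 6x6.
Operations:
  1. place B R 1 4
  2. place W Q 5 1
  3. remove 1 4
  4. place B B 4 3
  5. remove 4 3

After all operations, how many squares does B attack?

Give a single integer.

Answer: 0

Derivation:
Op 1: place BR@(1,4)
Op 2: place WQ@(5,1)
Op 3: remove (1,4)
Op 4: place BB@(4,3)
Op 5: remove (4,3)
Per-piece attacks for B:
Union (0 distinct): (none)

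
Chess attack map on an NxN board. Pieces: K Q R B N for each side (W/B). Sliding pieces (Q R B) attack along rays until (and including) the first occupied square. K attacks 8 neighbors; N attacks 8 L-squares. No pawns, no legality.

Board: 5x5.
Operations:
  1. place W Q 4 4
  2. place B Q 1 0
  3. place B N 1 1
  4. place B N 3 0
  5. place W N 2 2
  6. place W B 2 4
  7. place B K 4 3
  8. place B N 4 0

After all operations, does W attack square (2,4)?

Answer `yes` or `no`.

Op 1: place WQ@(4,4)
Op 2: place BQ@(1,0)
Op 3: place BN@(1,1)
Op 4: place BN@(3,0)
Op 5: place WN@(2,2)
Op 6: place WB@(2,4)
Op 7: place BK@(4,3)
Op 8: place BN@(4,0)
Per-piece attacks for W:
  WN@(2,2): attacks (3,4) (4,3) (1,4) (0,3) (3,0) (4,1) (1,0) (0,1)
  WB@(2,4): attacks (3,3) (4,2) (1,3) (0,2)
  WQ@(4,4): attacks (4,3) (3,4) (2,4) (3,3) (2,2) [ray(0,-1) blocked at (4,3); ray(-1,0) blocked at (2,4); ray(-1,-1) blocked at (2,2)]
W attacks (2,4): yes

Answer: yes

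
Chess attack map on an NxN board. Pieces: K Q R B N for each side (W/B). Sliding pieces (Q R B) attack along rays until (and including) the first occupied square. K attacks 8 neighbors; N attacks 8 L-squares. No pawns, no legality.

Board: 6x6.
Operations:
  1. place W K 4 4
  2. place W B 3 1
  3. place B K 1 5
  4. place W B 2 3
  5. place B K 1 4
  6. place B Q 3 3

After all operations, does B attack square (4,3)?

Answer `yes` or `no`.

Op 1: place WK@(4,4)
Op 2: place WB@(3,1)
Op 3: place BK@(1,5)
Op 4: place WB@(2,3)
Op 5: place BK@(1,4)
Op 6: place BQ@(3,3)
Per-piece attacks for B:
  BK@(1,4): attacks (1,5) (1,3) (2,4) (0,4) (2,5) (2,3) (0,5) (0,3)
  BK@(1,5): attacks (1,4) (2,5) (0,5) (2,4) (0,4)
  BQ@(3,3): attacks (3,4) (3,5) (3,2) (3,1) (4,3) (5,3) (2,3) (4,4) (4,2) (5,1) (2,4) (1,5) (2,2) (1,1) (0,0) [ray(0,-1) blocked at (3,1); ray(-1,0) blocked at (2,3); ray(1,1) blocked at (4,4); ray(-1,1) blocked at (1,5)]
B attacks (4,3): yes

Answer: yes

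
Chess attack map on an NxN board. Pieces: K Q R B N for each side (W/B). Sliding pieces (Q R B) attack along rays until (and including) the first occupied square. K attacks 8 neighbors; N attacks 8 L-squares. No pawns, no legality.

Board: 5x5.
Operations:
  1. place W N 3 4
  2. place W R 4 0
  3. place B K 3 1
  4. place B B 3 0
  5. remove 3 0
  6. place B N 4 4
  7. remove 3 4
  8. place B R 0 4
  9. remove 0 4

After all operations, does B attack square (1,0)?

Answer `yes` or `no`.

Op 1: place WN@(3,4)
Op 2: place WR@(4,0)
Op 3: place BK@(3,1)
Op 4: place BB@(3,0)
Op 5: remove (3,0)
Op 6: place BN@(4,4)
Op 7: remove (3,4)
Op 8: place BR@(0,4)
Op 9: remove (0,4)
Per-piece attacks for B:
  BK@(3,1): attacks (3,2) (3,0) (4,1) (2,1) (4,2) (4,0) (2,2) (2,0)
  BN@(4,4): attacks (3,2) (2,3)
B attacks (1,0): no

Answer: no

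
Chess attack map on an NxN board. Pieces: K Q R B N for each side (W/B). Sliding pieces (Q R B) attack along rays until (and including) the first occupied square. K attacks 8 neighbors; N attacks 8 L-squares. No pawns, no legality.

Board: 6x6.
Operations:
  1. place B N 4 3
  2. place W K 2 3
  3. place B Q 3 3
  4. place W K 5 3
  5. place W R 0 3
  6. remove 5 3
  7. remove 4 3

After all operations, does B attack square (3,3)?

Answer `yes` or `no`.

Answer: no

Derivation:
Op 1: place BN@(4,3)
Op 2: place WK@(2,3)
Op 3: place BQ@(3,3)
Op 4: place WK@(5,3)
Op 5: place WR@(0,3)
Op 6: remove (5,3)
Op 7: remove (4,3)
Per-piece attacks for B:
  BQ@(3,3): attacks (3,4) (3,5) (3,2) (3,1) (3,0) (4,3) (5,3) (2,3) (4,4) (5,5) (4,2) (5,1) (2,4) (1,5) (2,2) (1,1) (0,0) [ray(-1,0) blocked at (2,3)]
B attacks (3,3): no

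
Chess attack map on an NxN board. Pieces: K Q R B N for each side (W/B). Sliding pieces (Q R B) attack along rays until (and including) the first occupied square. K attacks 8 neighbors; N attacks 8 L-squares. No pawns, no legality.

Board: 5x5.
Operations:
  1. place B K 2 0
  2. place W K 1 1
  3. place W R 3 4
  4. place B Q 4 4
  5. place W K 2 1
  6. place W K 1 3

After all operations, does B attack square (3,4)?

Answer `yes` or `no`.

Op 1: place BK@(2,0)
Op 2: place WK@(1,1)
Op 3: place WR@(3,4)
Op 4: place BQ@(4,4)
Op 5: place WK@(2,1)
Op 6: place WK@(1,3)
Per-piece attacks for B:
  BK@(2,0): attacks (2,1) (3,0) (1,0) (3,1) (1,1)
  BQ@(4,4): attacks (4,3) (4,2) (4,1) (4,0) (3,4) (3,3) (2,2) (1,1) [ray(-1,0) blocked at (3,4); ray(-1,-1) blocked at (1,1)]
B attacks (3,4): yes

Answer: yes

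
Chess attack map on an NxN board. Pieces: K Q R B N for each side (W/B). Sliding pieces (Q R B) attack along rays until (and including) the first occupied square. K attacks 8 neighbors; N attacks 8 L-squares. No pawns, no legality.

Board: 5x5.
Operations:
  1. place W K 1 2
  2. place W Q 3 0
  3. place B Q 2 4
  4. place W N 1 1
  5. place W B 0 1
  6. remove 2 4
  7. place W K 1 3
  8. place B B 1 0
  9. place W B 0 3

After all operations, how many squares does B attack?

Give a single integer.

Answer: 4

Derivation:
Op 1: place WK@(1,2)
Op 2: place WQ@(3,0)
Op 3: place BQ@(2,4)
Op 4: place WN@(1,1)
Op 5: place WB@(0,1)
Op 6: remove (2,4)
Op 7: place WK@(1,3)
Op 8: place BB@(1,0)
Op 9: place WB@(0,3)
Per-piece attacks for B:
  BB@(1,0): attacks (2,1) (3,2) (4,3) (0,1) [ray(-1,1) blocked at (0,1)]
Union (4 distinct): (0,1) (2,1) (3,2) (4,3)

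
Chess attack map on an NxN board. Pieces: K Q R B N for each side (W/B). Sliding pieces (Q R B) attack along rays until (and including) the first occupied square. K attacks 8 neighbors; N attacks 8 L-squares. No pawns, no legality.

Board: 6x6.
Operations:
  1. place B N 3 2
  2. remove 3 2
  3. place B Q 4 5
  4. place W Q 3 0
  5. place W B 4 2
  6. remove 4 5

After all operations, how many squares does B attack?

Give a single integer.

Answer: 0

Derivation:
Op 1: place BN@(3,2)
Op 2: remove (3,2)
Op 3: place BQ@(4,5)
Op 4: place WQ@(3,0)
Op 5: place WB@(4,2)
Op 6: remove (4,5)
Per-piece attacks for B:
Union (0 distinct): (none)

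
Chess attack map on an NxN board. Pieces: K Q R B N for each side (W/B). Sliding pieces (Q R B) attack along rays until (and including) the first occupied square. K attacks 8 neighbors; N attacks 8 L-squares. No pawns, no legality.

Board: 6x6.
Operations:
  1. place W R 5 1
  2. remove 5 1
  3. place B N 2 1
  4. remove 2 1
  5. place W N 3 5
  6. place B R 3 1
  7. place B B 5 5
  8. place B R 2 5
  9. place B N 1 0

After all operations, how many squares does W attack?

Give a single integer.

Answer: 4

Derivation:
Op 1: place WR@(5,1)
Op 2: remove (5,1)
Op 3: place BN@(2,1)
Op 4: remove (2,1)
Op 5: place WN@(3,5)
Op 6: place BR@(3,1)
Op 7: place BB@(5,5)
Op 8: place BR@(2,5)
Op 9: place BN@(1,0)
Per-piece attacks for W:
  WN@(3,5): attacks (4,3) (5,4) (2,3) (1,4)
Union (4 distinct): (1,4) (2,3) (4,3) (5,4)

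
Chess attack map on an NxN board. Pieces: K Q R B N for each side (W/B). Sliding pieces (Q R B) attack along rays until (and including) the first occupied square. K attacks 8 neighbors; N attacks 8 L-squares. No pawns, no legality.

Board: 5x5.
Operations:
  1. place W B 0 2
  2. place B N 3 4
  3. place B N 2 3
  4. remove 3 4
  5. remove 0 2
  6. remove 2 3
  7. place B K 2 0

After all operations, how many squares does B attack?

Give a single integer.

Op 1: place WB@(0,2)
Op 2: place BN@(3,4)
Op 3: place BN@(2,3)
Op 4: remove (3,4)
Op 5: remove (0,2)
Op 6: remove (2,3)
Op 7: place BK@(2,0)
Per-piece attacks for B:
  BK@(2,0): attacks (2,1) (3,0) (1,0) (3,1) (1,1)
Union (5 distinct): (1,0) (1,1) (2,1) (3,0) (3,1)

Answer: 5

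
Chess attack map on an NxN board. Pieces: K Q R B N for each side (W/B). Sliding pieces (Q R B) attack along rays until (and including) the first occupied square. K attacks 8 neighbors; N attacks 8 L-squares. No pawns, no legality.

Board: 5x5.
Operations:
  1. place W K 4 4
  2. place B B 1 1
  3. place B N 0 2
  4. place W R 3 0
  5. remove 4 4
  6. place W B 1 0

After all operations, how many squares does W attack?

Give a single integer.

Answer: 10

Derivation:
Op 1: place WK@(4,4)
Op 2: place BB@(1,1)
Op 3: place BN@(0,2)
Op 4: place WR@(3,0)
Op 5: remove (4,4)
Op 6: place WB@(1,0)
Per-piece attacks for W:
  WB@(1,0): attacks (2,1) (3,2) (4,3) (0,1)
  WR@(3,0): attacks (3,1) (3,2) (3,3) (3,4) (4,0) (2,0) (1,0) [ray(-1,0) blocked at (1,0)]
Union (10 distinct): (0,1) (1,0) (2,0) (2,1) (3,1) (3,2) (3,3) (3,4) (4,0) (4,3)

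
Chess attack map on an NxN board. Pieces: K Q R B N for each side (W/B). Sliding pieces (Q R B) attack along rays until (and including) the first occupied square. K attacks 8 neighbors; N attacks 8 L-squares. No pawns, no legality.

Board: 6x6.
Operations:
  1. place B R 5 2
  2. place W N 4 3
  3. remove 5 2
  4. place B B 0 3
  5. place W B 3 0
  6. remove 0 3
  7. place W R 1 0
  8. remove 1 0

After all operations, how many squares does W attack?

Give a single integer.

Op 1: place BR@(5,2)
Op 2: place WN@(4,3)
Op 3: remove (5,2)
Op 4: place BB@(0,3)
Op 5: place WB@(3,0)
Op 6: remove (0,3)
Op 7: place WR@(1,0)
Op 8: remove (1,0)
Per-piece attacks for W:
  WB@(3,0): attacks (4,1) (5,2) (2,1) (1,2) (0,3)
  WN@(4,3): attacks (5,5) (3,5) (2,4) (5,1) (3,1) (2,2)
Union (11 distinct): (0,3) (1,2) (2,1) (2,2) (2,4) (3,1) (3,5) (4,1) (5,1) (5,2) (5,5)

Answer: 11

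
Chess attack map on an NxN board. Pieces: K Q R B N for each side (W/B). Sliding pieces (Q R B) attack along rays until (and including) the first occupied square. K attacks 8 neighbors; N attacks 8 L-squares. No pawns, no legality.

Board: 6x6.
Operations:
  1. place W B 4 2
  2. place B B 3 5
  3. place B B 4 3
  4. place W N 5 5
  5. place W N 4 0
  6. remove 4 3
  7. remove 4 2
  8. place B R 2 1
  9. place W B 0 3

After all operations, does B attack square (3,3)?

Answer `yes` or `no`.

Answer: no

Derivation:
Op 1: place WB@(4,2)
Op 2: place BB@(3,5)
Op 3: place BB@(4,3)
Op 4: place WN@(5,5)
Op 5: place WN@(4,0)
Op 6: remove (4,3)
Op 7: remove (4,2)
Op 8: place BR@(2,1)
Op 9: place WB@(0,3)
Per-piece attacks for B:
  BR@(2,1): attacks (2,2) (2,3) (2,4) (2,5) (2,0) (3,1) (4,1) (5,1) (1,1) (0,1)
  BB@(3,5): attacks (4,4) (5,3) (2,4) (1,3) (0,2)
B attacks (3,3): no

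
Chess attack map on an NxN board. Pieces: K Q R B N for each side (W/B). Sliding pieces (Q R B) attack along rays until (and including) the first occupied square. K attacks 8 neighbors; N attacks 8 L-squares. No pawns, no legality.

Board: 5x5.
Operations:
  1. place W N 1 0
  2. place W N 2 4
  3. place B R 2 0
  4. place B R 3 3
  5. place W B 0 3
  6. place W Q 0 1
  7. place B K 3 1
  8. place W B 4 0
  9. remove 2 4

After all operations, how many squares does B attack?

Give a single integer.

Answer: 16

Derivation:
Op 1: place WN@(1,0)
Op 2: place WN@(2,4)
Op 3: place BR@(2,0)
Op 4: place BR@(3,3)
Op 5: place WB@(0,3)
Op 6: place WQ@(0,1)
Op 7: place BK@(3,1)
Op 8: place WB@(4,0)
Op 9: remove (2,4)
Per-piece attacks for B:
  BR@(2,0): attacks (2,1) (2,2) (2,3) (2,4) (3,0) (4,0) (1,0) [ray(1,0) blocked at (4,0); ray(-1,0) blocked at (1,0)]
  BK@(3,1): attacks (3,2) (3,0) (4,1) (2,1) (4,2) (4,0) (2,2) (2,0)
  BR@(3,3): attacks (3,4) (3,2) (3,1) (4,3) (2,3) (1,3) (0,3) [ray(0,-1) blocked at (3,1); ray(-1,0) blocked at (0,3)]
Union (16 distinct): (0,3) (1,0) (1,3) (2,0) (2,1) (2,2) (2,3) (2,4) (3,0) (3,1) (3,2) (3,4) (4,0) (4,1) (4,2) (4,3)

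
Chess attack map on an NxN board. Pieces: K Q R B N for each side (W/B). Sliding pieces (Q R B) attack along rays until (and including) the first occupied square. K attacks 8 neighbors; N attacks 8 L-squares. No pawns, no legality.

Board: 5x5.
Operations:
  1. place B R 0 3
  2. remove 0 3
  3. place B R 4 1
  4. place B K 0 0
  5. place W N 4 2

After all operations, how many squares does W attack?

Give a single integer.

Op 1: place BR@(0,3)
Op 2: remove (0,3)
Op 3: place BR@(4,1)
Op 4: place BK@(0,0)
Op 5: place WN@(4,2)
Per-piece attacks for W:
  WN@(4,2): attacks (3,4) (2,3) (3,0) (2,1)
Union (4 distinct): (2,1) (2,3) (3,0) (3,4)

Answer: 4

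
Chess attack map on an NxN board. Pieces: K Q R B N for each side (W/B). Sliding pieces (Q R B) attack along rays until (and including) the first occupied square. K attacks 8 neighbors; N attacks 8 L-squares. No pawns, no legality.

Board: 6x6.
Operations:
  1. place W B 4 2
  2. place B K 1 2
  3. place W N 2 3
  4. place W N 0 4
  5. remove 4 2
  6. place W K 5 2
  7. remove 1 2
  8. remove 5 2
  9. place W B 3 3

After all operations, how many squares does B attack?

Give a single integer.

Op 1: place WB@(4,2)
Op 2: place BK@(1,2)
Op 3: place WN@(2,3)
Op 4: place WN@(0,4)
Op 5: remove (4,2)
Op 6: place WK@(5,2)
Op 7: remove (1,2)
Op 8: remove (5,2)
Op 9: place WB@(3,3)
Per-piece attacks for B:
Union (0 distinct): (none)

Answer: 0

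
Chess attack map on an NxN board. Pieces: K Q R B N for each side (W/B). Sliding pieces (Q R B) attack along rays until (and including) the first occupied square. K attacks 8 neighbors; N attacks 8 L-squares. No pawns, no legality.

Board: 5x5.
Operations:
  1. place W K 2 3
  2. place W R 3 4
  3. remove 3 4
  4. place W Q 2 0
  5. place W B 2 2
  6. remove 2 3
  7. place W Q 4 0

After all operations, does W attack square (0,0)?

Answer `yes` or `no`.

Answer: yes

Derivation:
Op 1: place WK@(2,3)
Op 2: place WR@(3,4)
Op 3: remove (3,4)
Op 4: place WQ@(2,0)
Op 5: place WB@(2,2)
Op 6: remove (2,3)
Op 7: place WQ@(4,0)
Per-piece attacks for W:
  WQ@(2,0): attacks (2,1) (2,2) (3,0) (4,0) (1,0) (0,0) (3,1) (4,2) (1,1) (0,2) [ray(0,1) blocked at (2,2); ray(1,0) blocked at (4,0)]
  WB@(2,2): attacks (3,3) (4,4) (3,1) (4,0) (1,3) (0,4) (1,1) (0,0) [ray(1,-1) blocked at (4,0)]
  WQ@(4,0): attacks (4,1) (4,2) (4,3) (4,4) (3,0) (2,0) (3,1) (2,2) [ray(-1,0) blocked at (2,0); ray(-1,1) blocked at (2,2)]
W attacks (0,0): yes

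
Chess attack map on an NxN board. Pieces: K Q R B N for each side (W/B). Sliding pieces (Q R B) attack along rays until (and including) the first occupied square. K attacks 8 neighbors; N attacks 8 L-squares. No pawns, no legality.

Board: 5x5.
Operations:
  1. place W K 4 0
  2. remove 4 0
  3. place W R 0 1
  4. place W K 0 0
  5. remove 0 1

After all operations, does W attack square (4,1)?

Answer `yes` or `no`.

Op 1: place WK@(4,0)
Op 2: remove (4,0)
Op 3: place WR@(0,1)
Op 4: place WK@(0,0)
Op 5: remove (0,1)
Per-piece attacks for W:
  WK@(0,0): attacks (0,1) (1,0) (1,1)
W attacks (4,1): no

Answer: no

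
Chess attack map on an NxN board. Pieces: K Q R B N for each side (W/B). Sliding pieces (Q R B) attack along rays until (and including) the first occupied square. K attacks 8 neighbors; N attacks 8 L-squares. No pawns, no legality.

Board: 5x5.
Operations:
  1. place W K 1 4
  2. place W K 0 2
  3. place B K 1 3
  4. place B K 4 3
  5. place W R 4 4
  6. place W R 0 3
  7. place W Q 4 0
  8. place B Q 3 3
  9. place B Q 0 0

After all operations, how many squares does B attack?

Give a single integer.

Op 1: place WK@(1,4)
Op 2: place WK@(0,2)
Op 3: place BK@(1,3)
Op 4: place BK@(4,3)
Op 5: place WR@(4,4)
Op 6: place WR@(0,3)
Op 7: place WQ@(4,0)
Op 8: place BQ@(3,3)
Op 9: place BQ@(0,0)
Per-piece attacks for B:
  BQ@(0,0): attacks (0,1) (0,2) (1,0) (2,0) (3,0) (4,0) (1,1) (2,2) (3,3) [ray(0,1) blocked at (0,2); ray(1,0) blocked at (4,0); ray(1,1) blocked at (3,3)]
  BK@(1,3): attacks (1,4) (1,2) (2,3) (0,3) (2,4) (2,2) (0,4) (0,2)
  BQ@(3,3): attacks (3,4) (3,2) (3,1) (3,0) (4,3) (2,3) (1,3) (4,4) (4,2) (2,4) (2,2) (1,1) (0,0) [ray(1,0) blocked at (4,3); ray(-1,0) blocked at (1,3); ray(1,1) blocked at (4,4); ray(-1,-1) blocked at (0,0)]
  BK@(4,3): attacks (4,4) (4,2) (3,3) (3,4) (3,2)
Union (23 distinct): (0,0) (0,1) (0,2) (0,3) (0,4) (1,0) (1,1) (1,2) (1,3) (1,4) (2,0) (2,2) (2,3) (2,4) (3,0) (3,1) (3,2) (3,3) (3,4) (4,0) (4,2) (4,3) (4,4)

Answer: 23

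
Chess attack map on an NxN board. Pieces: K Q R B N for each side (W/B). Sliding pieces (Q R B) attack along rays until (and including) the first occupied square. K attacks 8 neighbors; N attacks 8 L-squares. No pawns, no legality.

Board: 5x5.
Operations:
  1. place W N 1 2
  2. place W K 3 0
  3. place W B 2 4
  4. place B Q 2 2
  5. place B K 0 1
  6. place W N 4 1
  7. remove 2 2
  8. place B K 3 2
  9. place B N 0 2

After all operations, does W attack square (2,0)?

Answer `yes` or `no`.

Op 1: place WN@(1,2)
Op 2: place WK@(3,0)
Op 3: place WB@(2,4)
Op 4: place BQ@(2,2)
Op 5: place BK@(0,1)
Op 6: place WN@(4,1)
Op 7: remove (2,2)
Op 8: place BK@(3,2)
Op 9: place BN@(0,2)
Per-piece attacks for W:
  WN@(1,2): attacks (2,4) (3,3) (0,4) (2,0) (3,1) (0,0)
  WB@(2,4): attacks (3,3) (4,2) (1,3) (0,2) [ray(-1,-1) blocked at (0,2)]
  WK@(3,0): attacks (3,1) (4,0) (2,0) (4,1) (2,1)
  WN@(4,1): attacks (3,3) (2,2) (2,0)
W attacks (2,0): yes

Answer: yes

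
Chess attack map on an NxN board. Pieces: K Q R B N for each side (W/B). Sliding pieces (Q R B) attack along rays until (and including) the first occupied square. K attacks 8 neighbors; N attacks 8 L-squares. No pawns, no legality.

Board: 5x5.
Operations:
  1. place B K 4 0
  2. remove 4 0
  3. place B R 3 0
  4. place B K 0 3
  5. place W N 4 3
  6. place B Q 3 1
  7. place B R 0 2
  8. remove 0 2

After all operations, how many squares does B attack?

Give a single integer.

Op 1: place BK@(4,0)
Op 2: remove (4,0)
Op 3: place BR@(3,0)
Op 4: place BK@(0,3)
Op 5: place WN@(4,3)
Op 6: place BQ@(3,1)
Op 7: place BR@(0,2)
Op 8: remove (0,2)
Per-piece attacks for B:
  BK@(0,3): attacks (0,4) (0,2) (1,3) (1,4) (1,2)
  BR@(3,0): attacks (3,1) (4,0) (2,0) (1,0) (0,0) [ray(0,1) blocked at (3,1)]
  BQ@(3,1): attacks (3,2) (3,3) (3,4) (3,0) (4,1) (2,1) (1,1) (0,1) (4,2) (4,0) (2,2) (1,3) (0,4) (2,0) [ray(0,-1) blocked at (3,0)]
Union (20 distinct): (0,0) (0,1) (0,2) (0,4) (1,0) (1,1) (1,2) (1,3) (1,4) (2,0) (2,1) (2,2) (3,0) (3,1) (3,2) (3,3) (3,4) (4,0) (4,1) (4,2)

Answer: 20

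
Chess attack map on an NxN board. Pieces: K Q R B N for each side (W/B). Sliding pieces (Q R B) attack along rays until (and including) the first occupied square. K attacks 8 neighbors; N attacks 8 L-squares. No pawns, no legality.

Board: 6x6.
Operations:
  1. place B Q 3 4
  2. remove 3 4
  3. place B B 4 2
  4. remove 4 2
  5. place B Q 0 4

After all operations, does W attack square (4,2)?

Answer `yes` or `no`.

Op 1: place BQ@(3,4)
Op 2: remove (3,4)
Op 3: place BB@(4,2)
Op 4: remove (4,2)
Op 5: place BQ@(0,4)
Per-piece attacks for W:
W attacks (4,2): no

Answer: no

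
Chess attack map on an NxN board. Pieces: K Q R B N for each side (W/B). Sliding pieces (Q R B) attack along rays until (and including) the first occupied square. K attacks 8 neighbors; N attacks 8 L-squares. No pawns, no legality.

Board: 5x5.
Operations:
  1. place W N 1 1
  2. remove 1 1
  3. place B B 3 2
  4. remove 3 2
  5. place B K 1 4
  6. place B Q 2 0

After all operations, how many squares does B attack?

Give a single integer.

Answer: 15

Derivation:
Op 1: place WN@(1,1)
Op 2: remove (1,1)
Op 3: place BB@(3,2)
Op 4: remove (3,2)
Op 5: place BK@(1,4)
Op 6: place BQ@(2,0)
Per-piece attacks for B:
  BK@(1,4): attacks (1,3) (2,4) (0,4) (2,3) (0,3)
  BQ@(2,0): attacks (2,1) (2,2) (2,3) (2,4) (3,0) (4,0) (1,0) (0,0) (3,1) (4,2) (1,1) (0,2)
Union (15 distinct): (0,0) (0,2) (0,3) (0,4) (1,0) (1,1) (1,3) (2,1) (2,2) (2,3) (2,4) (3,0) (3,1) (4,0) (4,2)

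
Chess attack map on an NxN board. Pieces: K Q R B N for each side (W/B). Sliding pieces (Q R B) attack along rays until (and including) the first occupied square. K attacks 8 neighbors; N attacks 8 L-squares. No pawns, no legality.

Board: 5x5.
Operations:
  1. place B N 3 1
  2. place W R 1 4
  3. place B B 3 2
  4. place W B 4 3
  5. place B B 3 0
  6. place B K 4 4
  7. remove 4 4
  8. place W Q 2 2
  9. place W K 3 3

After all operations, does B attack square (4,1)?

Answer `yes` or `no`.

Answer: yes

Derivation:
Op 1: place BN@(3,1)
Op 2: place WR@(1,4)
Op 3: place BB@(3,2)
Op 4: place WB@(4,3)
Op 5: place BB@(3,0)
Op 6: place BK@(4,4)
Op 7: remove (4,4)
Op 8: place WQ@(2,2)
Op 9: place WK@(3,3)
Per-piece attacks for B:
  BB@(3,0): attacks (4,1) (2,1) (1,2) (0,3)
  BN@(3,1): attacks (4,3) (2,3) (1,2) (1,0)
  BB@(3,2): attacks (4,3) (4,1) (2,3) (1,4) (2,1) (1,0) [ray(1,1) blocked at (4,3); ray(-1,1) blocked at (1,4)]
B attacks (4,1): yes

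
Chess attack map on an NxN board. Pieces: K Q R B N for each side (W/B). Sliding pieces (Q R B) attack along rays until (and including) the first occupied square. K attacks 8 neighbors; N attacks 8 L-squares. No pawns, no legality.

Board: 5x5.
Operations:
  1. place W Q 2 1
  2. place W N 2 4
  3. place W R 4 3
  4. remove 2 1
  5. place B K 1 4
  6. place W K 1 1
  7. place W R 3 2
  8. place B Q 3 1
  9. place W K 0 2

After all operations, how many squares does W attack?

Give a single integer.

Op 1: place WQ@(2,1)
Op 2: place WN@(2,4)
Op 3: place WR@(4,3)
Op 4: remove (2,1)
Op 5: place BK@(1,4)
Op 6: place WK@(1,1)
Op 7: place WR@(3,2)
Op 8: place BQ@(3,1)
Op 9: place WK@(0,2)
Per-piece attacks for W:
  WK@(0,2): attacks (0,3) (0,1) (1,2) (1,3) (1,1)
  WK@(1,1): attacks (1,2) (1,0) (2,1) (0,1) (2,2) (2,0) (0,2) (0,0)
  WN@(2,4): attacks (3,2) (4,3) (1,2) (0,3)
  WR@(3,2): attacks (3,3) (3,4) (3,1) (4,2) (2,2) (1,2) (0,2) [ray(0,-1) blocked at (3,1); ray(-1,0) blocked at (0,2)]
  WR@(4,3): attacks (4,4) (4,2) (4,1) (4,0) (3,3) (2,3) (1,3) (0,3)
Union (21 distinct): (0,0) (0,1) (0,2) (0,3) (1,0) (1,1) (1,2) (1,3) (2,0) (2,1) (2,2) (2,3) (3,1) (3,2) (3,3) (3,4) (4,0) (4,1) (4,2) (4,3) (4,4)

Answer: 21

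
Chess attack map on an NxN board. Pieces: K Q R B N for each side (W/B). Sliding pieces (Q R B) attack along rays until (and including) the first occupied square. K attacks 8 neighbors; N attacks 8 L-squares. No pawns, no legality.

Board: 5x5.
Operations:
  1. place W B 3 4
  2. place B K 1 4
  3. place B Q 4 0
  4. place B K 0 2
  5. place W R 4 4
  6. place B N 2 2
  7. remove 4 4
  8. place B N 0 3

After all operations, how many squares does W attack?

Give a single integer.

Op 1: place WB@(3,4)
Op 2: place BK@(1,4)
Op 3: place BQ@(4,0)
Op 4: place BK@(0,2)
Op 5: place WR@(4,4)
Op 6: place BN@(2,2)
Op 7: remove (4,4)
Op 8: place BN@(0,3)
Per-piece attacks for W:
  WB@(3,4): attacks (4,3) (2,3) (1,2) (0,1)
Union (4 distinct): (0,1) (1,2) (2,3) (4,3)

Answer: 4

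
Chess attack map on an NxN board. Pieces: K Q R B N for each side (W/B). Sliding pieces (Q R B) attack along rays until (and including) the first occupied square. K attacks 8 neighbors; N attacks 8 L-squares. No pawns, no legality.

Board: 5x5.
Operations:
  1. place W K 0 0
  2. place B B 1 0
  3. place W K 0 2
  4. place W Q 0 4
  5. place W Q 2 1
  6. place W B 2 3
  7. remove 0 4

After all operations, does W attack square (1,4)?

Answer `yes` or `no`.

Op 1: place WK@(0,0)
Op 2: place BB@(1,0)
Op 3: place WK@(0,2)
Op 4: place WQ@(0,4)
Op 5: place WQ@(2,1)
Op 6: place WB@(2,3)
Op 7: remove (0,4)
Per-piece attacks for W:
  WK@(0,0): attacks (0,1) (1,0) (1,1)
  WK@(0,2): attacks (0,3) (0,1) (1,2) (1,3) (1,1)
  WQ@(2,1): attacks (2,2) (2,3) (2,0) (3,1) (4,1) (1,1) (0,1) (3,2) (4,3) (3,0) (1,2) (0,3) (1,0) [ray(0,1) blocked at (2,3); ray(-1,-1) blocked at (1,0)]
  WB@(2,3): attacks (3,4) (3,2) (4,1) (1,4) (1,2) (0,1)
W attacks (1,4): yes

Answer: yes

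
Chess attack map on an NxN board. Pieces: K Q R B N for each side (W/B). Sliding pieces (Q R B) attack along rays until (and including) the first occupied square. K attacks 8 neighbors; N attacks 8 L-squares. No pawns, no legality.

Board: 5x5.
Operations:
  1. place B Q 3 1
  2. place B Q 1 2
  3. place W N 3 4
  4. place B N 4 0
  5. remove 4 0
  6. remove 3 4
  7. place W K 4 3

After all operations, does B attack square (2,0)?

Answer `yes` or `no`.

Answer: yes

Derivation:
Op 1: place BQ@(3,1)
Op 2: place BQ@(1,2)
Op 3: place WN@(3,4)
Op 4: place BN@(4,0)
Op 5: remove (4,0)
Op 6: remove (3,4)
Op 7: place WK@(4,3)
Per-piece attacks for B:
  BQ@(1,2): attacks (1,3) (1,4) (1,1) (1,0) (2,2) (3,2) (4,2) (0,2) (2,3) (3,4) (2,1) (3,0) (0,3) (0,1)
  BQ@(3,1): attacks (3,2) (3,3) (3,4) (3,0) (4,1) (2,1) (1,1) (0,1) (4,2) (4,0) (2,2) (1,3) (0,4) (2,0)
B attacks (2,0): yes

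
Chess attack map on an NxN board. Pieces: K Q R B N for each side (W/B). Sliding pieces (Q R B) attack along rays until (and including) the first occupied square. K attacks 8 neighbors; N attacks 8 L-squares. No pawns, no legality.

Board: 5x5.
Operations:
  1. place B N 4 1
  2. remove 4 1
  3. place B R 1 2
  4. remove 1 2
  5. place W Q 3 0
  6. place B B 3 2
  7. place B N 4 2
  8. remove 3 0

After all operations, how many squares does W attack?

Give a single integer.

Answer: 0

Derivation:
Op 1: place BN@(4,1)
Op 2: remove (4,1)
Op 3: place BR@(1,2)
Op 4: remove (1,2)
Op 5: place WQ@(3,0)
Op 6: place BB@(3,2)
Op 7: place BN@(4,2)
Op 8: remove (3,0)
Per-piece attacks for W:
Union (0 distinct): (none)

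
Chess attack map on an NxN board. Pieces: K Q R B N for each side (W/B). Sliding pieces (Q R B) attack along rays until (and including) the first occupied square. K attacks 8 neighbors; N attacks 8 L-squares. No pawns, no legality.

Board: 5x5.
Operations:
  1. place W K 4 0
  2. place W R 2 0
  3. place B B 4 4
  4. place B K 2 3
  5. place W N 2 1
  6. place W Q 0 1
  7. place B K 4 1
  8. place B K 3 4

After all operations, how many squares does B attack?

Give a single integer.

Op 1: place WK@(4,0)
Op 2: place WR@(2,0)
Op 3: place BB@(4,4)
Op 4: place BK@(2,3)
Op 5: place WN@(2,1)
Op 6: place WQ@(0,1)
Op 7: place BK@(4,1)
Op 8: place BK@(3,4)
Per-piece attacks for B:
  BK@(2,3): attacks (2,4) (2,2) (3,3) (1,3) (3,4) (3,2) (1,4) (1,2)
  BK@(3,4): attacks (3,3) (4,4) (2,4) (4,3) (2,3)
  BK@(4,1): attacks (4,2) (4,0) (3,1) (3,2) (3,0)
  BB@(4,4): attacks (3,3) (2,2) (1,1) (0,0)
Union (17 distinct): (0,0) (1,1) (1,2) (1,3) (1,4) (2,2) (2,3) (2,4) (3,0) (3,1) (3,2) (3,3) (3,4) (4,0) (4,2) (4,3) (4,4)

Answer: 17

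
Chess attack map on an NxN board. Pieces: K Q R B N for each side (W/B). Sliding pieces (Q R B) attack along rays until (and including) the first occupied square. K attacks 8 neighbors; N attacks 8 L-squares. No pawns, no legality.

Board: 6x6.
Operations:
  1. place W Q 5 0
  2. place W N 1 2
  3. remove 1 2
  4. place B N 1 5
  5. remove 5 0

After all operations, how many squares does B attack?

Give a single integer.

Answer: 3

Derivation:
Op 1: place WQ@(5,0)
Op 2: place WN@(1,2)
Op 3: remove (1,2)
Op 4: place BN@(1,5)
Op 5: remove (5,0)
Per-piece attacks for B:
  BN@(1,5): attacks (2,3) (3,4) (0,3)
Union (3 distinct): (0,3) (2,3) (3,4)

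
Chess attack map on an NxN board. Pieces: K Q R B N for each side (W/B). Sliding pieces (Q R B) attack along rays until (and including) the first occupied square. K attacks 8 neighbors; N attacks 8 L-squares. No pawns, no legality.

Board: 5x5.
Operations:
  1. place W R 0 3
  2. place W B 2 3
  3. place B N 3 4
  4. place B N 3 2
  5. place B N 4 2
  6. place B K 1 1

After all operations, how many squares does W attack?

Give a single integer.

Op 1: place WR@(0,3)
Op 2: place WB@(2,3)
Op 3: place BN@(3,4)
Op 4: place BN@(3,2)
Op 5: place BN@(4,2)
Op 6: place BK@(1,1)
Per-piece attacks for W:
  WR@(0,3): attacks (0,4) (0,2) (0,1) (0,0) (1,3) (2,3) [ray(1,0) blocked at (2,3)]
  WB@(2,3): attacks (3,4) (3,2) (1,4) (1,2) (0,1) [ray(1,1) blocked at (3,4); ray(1,-1) blocked at (3,2)]
Union (10 distinct): (0,0) (0,1) (0,2) (0,4) (1,2) (1,3) (1,4) (2,3) (3,2) (3,4)

Answer: 10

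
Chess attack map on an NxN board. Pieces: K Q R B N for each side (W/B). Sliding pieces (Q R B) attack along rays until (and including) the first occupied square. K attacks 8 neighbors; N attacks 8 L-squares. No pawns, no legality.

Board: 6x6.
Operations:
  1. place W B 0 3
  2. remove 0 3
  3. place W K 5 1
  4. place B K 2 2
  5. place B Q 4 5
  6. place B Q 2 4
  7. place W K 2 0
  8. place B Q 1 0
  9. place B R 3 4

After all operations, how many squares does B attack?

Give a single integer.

Op 1: place WB@(0,3)
Op 2: remove (0,3)
Op 3: place WK@(5,1)
Op 4: place BK@(2,2)
Op 5: place BQ@(4,5)
Op 6: place BQ@(2,4)
Op 7: place WK@(2,0)
Op 8: place BQ@(1,0)
Op 9: place BR@(3,4)
Per-piece attacks for B:
  BQ@(1,0): attacks (1,1) (1,2) (1,3) (1,4) (1,5) (2,0) (0,0) (2,1) (3,2) (4,3) (5,4) (0,1) [ray(1,0) blocked at (2,0)]
  BK@(2,2): attacks (2,3) (2,1) (3,2) (1,2) (3,3) (3,1) (1,3) (1,1)
  BQ@(2,4): attacks (2,5) (2,3) (2,2) (3,4) (1,4) (0,4) (3,5) (3,3) (4,2) (5,1) (1,5) (1,3) (0,2) [ray(0,-1) blocked at (2,2); ray(1,0) blocked at (3,4); ray(1,-1) blocked at (5,1)]
  BR@(3,4): attacks (3,5) (3,3) (3,2) (3,1) (3,0) (4,4) (5,4) (2,4) [ray(-1,0) blocked at (2,4)]
  BQ@(4,5): attacks (4,4) (4,3) (4,2) (4,1) (4,0) (5,5) (3,5) (2,5) (1,5) (0,5) (5,4) (3,4) [ray(-1,-1) blocked at (3,4)]
Union (30 distinct): (0,0) (0,1) (0,2) (0,4) (0,5) (1,1) (1,2) (1,3) (1,4) (1,5) (2,0) (2,1) (2,2) (2,3) (2,4) (2,5) (3,0) (3,1) (3,2) (3,3) (3,4) (3,5) (4,0) (4,1) (4,2) (4,3) (4,4) (5,1) (5,4) (5,5)

Answer: 30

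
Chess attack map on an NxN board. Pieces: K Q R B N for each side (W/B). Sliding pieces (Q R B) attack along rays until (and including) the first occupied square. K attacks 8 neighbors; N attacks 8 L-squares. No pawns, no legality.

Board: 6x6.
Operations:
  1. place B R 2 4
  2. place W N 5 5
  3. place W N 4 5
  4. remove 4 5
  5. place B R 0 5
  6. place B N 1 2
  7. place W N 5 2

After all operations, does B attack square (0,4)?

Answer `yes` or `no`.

Answer: yes

Derivation:
Op 1: place BR@(2,4)
Op 2: place WN@(5,5)
Op 3: place WN@(4,5)
Op 4: remove (4,5)
Op 5: place BR@(0,5)
Op 6: place BN@(1,2)
Op 7: place WN@(5,2)
Per-piece attacks for B:
  BR@(0,5): attacks (0,4) (0,3) (0,2) (0,1) (0,0) (1,5) (2,5) (3,5) (4,5) (5,5) [ray(1,0) blocked at (5,5)]
  BN@(1,2): attacks (2,4) (3,3) (0,4) (2,0) (3,1) (0,0)
  BR@(2,4): attacks (2,5) (2,3) (2,2) (2,1) (2,0) (3,4) (4,4) (5,4) (1,4) (0,4)
B attacks (0,4): yes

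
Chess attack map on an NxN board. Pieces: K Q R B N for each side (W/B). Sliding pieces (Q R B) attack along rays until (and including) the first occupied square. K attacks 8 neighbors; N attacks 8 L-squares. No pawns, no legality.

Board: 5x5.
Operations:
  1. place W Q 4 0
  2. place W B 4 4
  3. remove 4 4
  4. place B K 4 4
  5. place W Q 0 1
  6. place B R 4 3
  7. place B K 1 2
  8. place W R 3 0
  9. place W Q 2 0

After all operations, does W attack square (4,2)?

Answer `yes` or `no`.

Answer: yes

Derivation:
Op 1: place WQ@(4,0)
Op 2: place WB@(4,4)
Op 3: remove (4,4)
Op 4: place BK@(4,4)
Op 5: place WQ@(0,1)
Op 6: place BR@(4,3)
Op 7: place BK@(1,2)
Op 8: place WR@(3,0)
Op 9: place WQ@(2,0)
Per-piece attacks for W:
  WQ@(0,1): attacks (0,2) (0,3) (0,4) (0,0) (1,1) (2,1) (3,1) (4,1) (1,2) (1,0) [ray(1,1) blocked at (1,2)]
  WQ@(2,0): attacks (2,1) (2,2) (2,3) (2,4) (3,0) (1,0) (0,0) (3,1) (4,2) (1,1) (0,2) [ray(1,0) blocked at (3,0)]
  WR@(3,0): attacks (3,1) (3,2) (3,3) (3,4) (4,0) (2,0) [ray(1,0) blocked at (4,0); ray(-1,0) blocked at (2,0)]
  WQ@(4,0): attacks (4,1) (4,2) (4,3) (3,0) (3,1) (2,2) (1,3) (0,4) [ray(0,1) blocked at (4,3); ray(-1,0) blocked at (3,0)]
W attacks (4,2): yes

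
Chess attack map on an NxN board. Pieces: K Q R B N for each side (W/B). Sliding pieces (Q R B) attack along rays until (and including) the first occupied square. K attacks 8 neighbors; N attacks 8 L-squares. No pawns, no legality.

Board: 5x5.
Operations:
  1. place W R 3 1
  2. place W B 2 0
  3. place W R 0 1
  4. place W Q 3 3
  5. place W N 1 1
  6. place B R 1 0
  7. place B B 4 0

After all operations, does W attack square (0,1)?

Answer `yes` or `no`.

Op 1: place WR@(3,1)
Op 2: place WB@(2,0)
Op 3: place WR@(0,1)
Op 4: place WQ@(3,3)
Op 5: place WN@(1,1)
Op 6: place BR@(1,0)
Op 7: place BB@(4,0)
Per-piece attacks for W:
  WR@(0,1): attacks (0,2) (0,3) (0,4) (0,0) (1,1) [ray(1,0) blocked at (1,1)]
  WN@(1,1): attacks (2,3) (3,2) (0,3) (3,0)
  WB@(2,0): attacks (3,1) (1,1) [ray(1,1) blocked at (3,1); ray(-1,1) blocked at (1,1)]
  WR@(3,1): attacks (3,2) (3,3) (3,0) (4,1) (2,1) (1,1) [ray(0,1) blocked at (3,3); ray(-1,0) blocked at (1,1)]
  WQ@(3,3): attacks (3,4) (3,2) (3,1) (4,3) (2,3) (1,3) (0,3) (4,4) (4,2) (2,4) (2,2) (1,1) [ray(0,-1) blocked at (3,1); ray(-1,-1) blocked at (1,1)]
W attacks (0,1): no

Answer: no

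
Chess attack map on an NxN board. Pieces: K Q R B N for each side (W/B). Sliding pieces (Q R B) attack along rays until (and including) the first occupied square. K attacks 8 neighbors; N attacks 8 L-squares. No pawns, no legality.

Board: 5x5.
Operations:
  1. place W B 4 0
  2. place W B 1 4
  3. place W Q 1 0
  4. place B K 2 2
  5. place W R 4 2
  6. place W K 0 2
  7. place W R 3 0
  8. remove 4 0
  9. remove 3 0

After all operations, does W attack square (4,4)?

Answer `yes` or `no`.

Op 1: place WB@(4,0)
Op 2: place WB@(1,4)
Op 3: place WQ@(1,0)
Op 4: place BK@(2,2)
Op 5: place WR@(4,2)
Op 6: place WK@(0,2)
Op 7: place WR@(3,0)
Op 8: remove (4,0)
Op 9: remove (3,0)
Per-piece attacks for W:
  WK@(0,2): attacks (0,3) (0,1) (1,2) (1,3) (1,1)
  WQ@(1,0): attacks (1,1) (1,2) (1,3) (1,4) (2,0) (3,0) (4,0) (0,0) (2,1) (3,2) (4,3) (0,1) [ray(0,1) blocked at (1,4)]
  WB@(1,4): attacks (2,3) (3,2) (4,1) (0,3)
  WR@(4,2): attacks (4,3) (4,4) (4,1) (4,0) (3,2) (2,2) [ray(-1,0) blocked at (2,2)]
W attacks (4,4): yes

Answer: yes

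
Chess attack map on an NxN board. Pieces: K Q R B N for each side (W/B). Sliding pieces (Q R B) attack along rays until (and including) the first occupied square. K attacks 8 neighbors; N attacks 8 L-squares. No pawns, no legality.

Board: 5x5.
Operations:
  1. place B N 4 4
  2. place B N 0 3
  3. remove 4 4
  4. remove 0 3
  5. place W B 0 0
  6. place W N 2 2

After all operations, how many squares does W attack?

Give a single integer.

Answer: 10

Derivation:
Op 1: place BN@(4,4)
Op 2: place BN@(0,3)
Op 3: remove (4,4)
Op 4: remove (0,3)
Op 5: place WB@(0,0)
Op 6: place WN@(2,2)
Per-piece attacks for W:
  WB@(0,0): attacks (1,1) (2,2) [ray(1,1) blocked at (2,2)]
  WN@(2,2): attacks (3,4) (4,3) (1,4) (0,3) (3,0) (4,1) (1,0) (0,1)
Union (10 distinct): (0,1) (0,3) (1,0) (1,1) (1,4) (2,2) (3,0) (3,4) (4,1) (4,3)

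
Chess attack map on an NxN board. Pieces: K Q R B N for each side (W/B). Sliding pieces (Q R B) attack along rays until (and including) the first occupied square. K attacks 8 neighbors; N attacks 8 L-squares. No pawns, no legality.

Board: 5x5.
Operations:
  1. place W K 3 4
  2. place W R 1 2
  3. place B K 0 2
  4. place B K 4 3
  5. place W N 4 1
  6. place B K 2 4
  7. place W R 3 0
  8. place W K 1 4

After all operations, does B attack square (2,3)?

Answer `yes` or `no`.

Op 1: place WK@(3,4)
Op 2: place WR@(1,2)
Op 3: place BK@(0,2)
Op 4: place BK@(4,3)
Op 5: place WN@(4,1)
Op 6: place BK@(2,4)
Op 7: place WR@(3,0)
Op 8: place WK@(1,4)
Per-piece attacks for B:
  BK@(0,2): attacks (0,3) (0,1) (1,2) (1,3) (1,1)
  BK@(2,4): attacks (2,3) (3,4) (1,4) (3,3) (1,3)
  BK@(4,3): attacks (4,4) (4,2) (3,3) (3,4) (3,2)
B attacks (2,3): yes

Answer: yes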